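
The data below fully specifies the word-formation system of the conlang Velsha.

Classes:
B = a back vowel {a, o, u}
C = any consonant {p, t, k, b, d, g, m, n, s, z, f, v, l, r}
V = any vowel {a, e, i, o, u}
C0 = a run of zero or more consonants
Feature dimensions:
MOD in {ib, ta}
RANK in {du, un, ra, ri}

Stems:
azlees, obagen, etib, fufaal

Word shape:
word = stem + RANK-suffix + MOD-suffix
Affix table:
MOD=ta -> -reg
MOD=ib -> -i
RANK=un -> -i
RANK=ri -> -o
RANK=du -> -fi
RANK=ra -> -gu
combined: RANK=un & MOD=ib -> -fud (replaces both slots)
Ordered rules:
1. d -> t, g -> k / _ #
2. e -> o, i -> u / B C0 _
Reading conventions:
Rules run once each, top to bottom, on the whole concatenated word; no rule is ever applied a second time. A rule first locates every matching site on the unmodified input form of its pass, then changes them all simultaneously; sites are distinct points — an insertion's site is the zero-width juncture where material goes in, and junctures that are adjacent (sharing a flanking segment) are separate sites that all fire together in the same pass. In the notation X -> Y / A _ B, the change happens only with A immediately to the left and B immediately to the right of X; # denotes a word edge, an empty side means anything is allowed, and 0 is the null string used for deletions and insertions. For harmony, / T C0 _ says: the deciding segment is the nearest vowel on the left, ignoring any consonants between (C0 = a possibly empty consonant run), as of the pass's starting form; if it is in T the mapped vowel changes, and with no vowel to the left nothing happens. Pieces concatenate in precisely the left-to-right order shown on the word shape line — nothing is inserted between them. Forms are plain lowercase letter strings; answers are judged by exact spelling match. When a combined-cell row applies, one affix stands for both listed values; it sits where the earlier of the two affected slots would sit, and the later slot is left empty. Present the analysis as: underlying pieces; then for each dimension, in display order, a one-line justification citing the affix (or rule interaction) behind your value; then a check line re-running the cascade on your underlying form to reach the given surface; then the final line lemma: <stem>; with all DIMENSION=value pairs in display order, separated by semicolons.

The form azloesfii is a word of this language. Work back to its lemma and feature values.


underlying: azlees-fi-i
MOD=ib - signalled by the affix -i
RANK=du - signalled by the affix -fi
check: azleesfii -> azleesfii -> azloesfii
lemma: azlees; MOD=ib; RANK=du


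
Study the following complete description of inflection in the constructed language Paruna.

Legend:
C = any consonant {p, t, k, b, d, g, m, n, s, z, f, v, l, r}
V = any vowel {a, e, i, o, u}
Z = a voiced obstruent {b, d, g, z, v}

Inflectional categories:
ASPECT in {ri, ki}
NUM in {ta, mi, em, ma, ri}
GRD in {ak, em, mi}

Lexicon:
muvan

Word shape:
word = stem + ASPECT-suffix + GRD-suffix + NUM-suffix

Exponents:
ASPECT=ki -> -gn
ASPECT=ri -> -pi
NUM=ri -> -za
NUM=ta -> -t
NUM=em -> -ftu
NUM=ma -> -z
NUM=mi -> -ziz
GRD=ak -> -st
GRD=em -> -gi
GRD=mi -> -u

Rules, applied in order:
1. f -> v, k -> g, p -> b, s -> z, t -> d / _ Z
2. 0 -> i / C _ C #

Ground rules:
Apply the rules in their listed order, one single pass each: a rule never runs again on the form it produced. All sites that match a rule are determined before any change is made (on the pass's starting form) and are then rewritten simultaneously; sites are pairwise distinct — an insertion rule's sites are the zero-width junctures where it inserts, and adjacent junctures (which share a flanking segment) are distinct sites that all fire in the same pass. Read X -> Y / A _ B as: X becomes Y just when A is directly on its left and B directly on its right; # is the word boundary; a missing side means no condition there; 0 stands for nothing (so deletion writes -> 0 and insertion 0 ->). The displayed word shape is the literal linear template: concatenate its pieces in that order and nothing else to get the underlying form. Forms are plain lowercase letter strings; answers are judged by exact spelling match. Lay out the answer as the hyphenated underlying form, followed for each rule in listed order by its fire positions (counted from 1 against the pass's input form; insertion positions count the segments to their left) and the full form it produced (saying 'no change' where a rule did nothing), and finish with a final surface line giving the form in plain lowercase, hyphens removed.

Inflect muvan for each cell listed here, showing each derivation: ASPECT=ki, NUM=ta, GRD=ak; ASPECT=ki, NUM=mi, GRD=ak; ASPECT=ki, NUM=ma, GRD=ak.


cell ASPECT=ki, NUM=ta, GRD=ak:
underlying: muvan-gn-st-t
1. f -> v, k -> g, p -> b, s -> z, t -> d / _ Z: no change
2. 0 -> i / C _ C #: inserts after position(s) 9: muvangnstit
surface: muvangnstit

cell ASPECT=ki, NUM=mi, GRD=ak:
underlying: muvan-gn-st-ziz
1. f -> v, k -> g, p -> b, s -> z, t -> d / _ Z: fires at position(s) 9: muvangnsdziz
2. 0 -> i / C _ C #: no change
surface: muvangnsdziz

cell ASPECT=ki, NUM=ma, GRD=ak:
underlying: muvan-gn-st-z
1. f -> v, k -> g, p -> b, s -> z, t -> d / _ Z: fires at position(s) 9: muvangnsdz
2. 0 -> i / C _ C #: inserts after position(s) 9: muvangnsdiz
surface: muvangnsdiz


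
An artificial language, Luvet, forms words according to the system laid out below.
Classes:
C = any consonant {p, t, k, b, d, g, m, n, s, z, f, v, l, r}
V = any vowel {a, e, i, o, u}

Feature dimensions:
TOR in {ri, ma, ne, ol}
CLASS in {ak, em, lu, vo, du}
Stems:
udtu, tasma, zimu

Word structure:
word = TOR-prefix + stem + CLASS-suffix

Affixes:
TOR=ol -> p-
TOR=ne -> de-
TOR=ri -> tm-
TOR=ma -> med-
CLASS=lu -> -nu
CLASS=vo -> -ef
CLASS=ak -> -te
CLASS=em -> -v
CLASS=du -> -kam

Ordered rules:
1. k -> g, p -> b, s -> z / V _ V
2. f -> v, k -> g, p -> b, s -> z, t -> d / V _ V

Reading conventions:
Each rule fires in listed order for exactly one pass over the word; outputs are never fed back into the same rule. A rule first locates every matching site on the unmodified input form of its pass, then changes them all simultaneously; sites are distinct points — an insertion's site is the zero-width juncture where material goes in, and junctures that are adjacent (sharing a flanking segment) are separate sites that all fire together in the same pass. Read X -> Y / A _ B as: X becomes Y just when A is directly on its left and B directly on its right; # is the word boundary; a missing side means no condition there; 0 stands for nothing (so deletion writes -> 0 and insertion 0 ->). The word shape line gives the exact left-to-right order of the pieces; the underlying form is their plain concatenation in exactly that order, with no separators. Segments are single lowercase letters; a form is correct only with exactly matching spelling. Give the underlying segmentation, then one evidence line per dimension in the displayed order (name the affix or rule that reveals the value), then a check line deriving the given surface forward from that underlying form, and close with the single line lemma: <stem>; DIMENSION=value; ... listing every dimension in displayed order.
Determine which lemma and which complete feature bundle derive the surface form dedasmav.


underlying: de-tasma-v
TOR=ne - signalled by the affix de-
CLASS=em - signalled by the affix -v
check: detasmav -> detasmav -> dedasmav
lemma: tasma; TOR=ne; CLASS=em


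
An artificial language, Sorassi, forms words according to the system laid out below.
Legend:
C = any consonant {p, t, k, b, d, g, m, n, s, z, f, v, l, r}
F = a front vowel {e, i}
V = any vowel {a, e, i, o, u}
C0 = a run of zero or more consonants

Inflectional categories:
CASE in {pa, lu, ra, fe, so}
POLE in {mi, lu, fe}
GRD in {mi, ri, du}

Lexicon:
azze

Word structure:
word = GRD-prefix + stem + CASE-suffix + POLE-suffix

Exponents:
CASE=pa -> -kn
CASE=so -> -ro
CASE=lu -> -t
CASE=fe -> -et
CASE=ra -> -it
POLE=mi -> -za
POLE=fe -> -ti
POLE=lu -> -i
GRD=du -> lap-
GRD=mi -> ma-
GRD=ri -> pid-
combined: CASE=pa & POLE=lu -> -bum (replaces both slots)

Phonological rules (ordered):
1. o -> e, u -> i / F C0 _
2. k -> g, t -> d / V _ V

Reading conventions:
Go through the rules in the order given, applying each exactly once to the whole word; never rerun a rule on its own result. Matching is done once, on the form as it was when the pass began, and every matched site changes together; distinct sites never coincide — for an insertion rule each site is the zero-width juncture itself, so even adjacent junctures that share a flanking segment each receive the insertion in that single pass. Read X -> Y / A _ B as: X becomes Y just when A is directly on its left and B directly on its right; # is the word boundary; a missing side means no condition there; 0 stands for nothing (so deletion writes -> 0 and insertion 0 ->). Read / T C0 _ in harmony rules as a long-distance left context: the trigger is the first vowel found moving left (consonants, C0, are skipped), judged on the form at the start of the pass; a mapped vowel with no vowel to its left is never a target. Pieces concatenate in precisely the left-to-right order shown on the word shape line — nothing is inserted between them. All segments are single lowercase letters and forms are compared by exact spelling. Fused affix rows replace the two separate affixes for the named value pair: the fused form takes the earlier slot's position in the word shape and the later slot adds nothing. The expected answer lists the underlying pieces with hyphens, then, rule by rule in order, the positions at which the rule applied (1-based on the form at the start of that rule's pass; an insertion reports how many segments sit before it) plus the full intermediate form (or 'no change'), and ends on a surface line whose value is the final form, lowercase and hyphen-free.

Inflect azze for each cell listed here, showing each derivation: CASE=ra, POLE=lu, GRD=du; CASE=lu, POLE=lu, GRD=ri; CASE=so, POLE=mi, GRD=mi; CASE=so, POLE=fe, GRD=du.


cell CASE=ra, POLE=lu, GRD=du:
underlying: lap-azze-it-i
1. o -> e, u -> i / F C0 _: no change
2. k -> g, t -> d / V _ V: fires at position(s) 9: lapazzeidi
surface: lapazzeidi

cell CASE=lu, POLE=lu, GRD=ri:
underlying: pid-azze-t-i
1. o -> e, u -> i / F C0 _: no change
2. k -> g, t -> d / V _ V: fires at position(s) 8: pidazzedi
surface: pidazzedi

cell CASE=so, POLE=mi, GRD=mi:
underlying: ma-azze-ro-za
1. o -> e, u -> i / F C0 _: fires at position(s) 8: maazzereza
2. k -> g, t -> d / V _ V: no change
surface: maazzereza

cell CASE=so, POLE=fe, GRD=du:
underlying: lap-azze-ro-ti
1. o -> e, u -> i / F C0 _: fires at position(s) 9: lapazzereti
2. k -> g, t -> d / V _ V: fires at position(s) 10: lapazzeredi
surface: lapazzeredi


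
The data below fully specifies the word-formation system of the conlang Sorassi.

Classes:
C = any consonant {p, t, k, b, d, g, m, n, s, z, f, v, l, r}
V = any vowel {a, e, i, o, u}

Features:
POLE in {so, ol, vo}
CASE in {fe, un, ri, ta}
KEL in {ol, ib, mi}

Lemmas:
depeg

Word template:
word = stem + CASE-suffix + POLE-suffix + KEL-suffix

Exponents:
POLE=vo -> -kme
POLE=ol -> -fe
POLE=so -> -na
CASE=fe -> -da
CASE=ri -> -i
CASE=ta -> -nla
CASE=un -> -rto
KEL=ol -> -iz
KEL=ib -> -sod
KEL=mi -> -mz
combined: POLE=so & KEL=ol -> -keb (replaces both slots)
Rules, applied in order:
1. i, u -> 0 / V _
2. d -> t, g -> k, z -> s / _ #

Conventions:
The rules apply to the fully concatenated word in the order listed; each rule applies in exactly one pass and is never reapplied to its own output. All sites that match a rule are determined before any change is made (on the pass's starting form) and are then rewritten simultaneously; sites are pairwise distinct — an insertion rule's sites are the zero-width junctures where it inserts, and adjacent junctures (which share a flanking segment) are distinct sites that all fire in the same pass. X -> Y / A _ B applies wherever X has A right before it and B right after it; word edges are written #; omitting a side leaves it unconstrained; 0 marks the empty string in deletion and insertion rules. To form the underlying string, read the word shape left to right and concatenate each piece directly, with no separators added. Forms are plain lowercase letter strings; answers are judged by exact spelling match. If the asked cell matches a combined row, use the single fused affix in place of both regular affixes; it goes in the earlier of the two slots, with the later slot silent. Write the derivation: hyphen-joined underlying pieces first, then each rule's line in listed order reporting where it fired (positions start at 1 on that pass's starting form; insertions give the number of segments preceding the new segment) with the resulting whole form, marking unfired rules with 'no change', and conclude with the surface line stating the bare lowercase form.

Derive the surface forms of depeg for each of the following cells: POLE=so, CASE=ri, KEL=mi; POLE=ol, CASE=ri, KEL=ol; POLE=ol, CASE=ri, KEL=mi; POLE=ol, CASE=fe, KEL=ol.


cell POLE=so, CASE=ri, KEL=mi:
underlying: depeg-i-na-mz
1. i, u -> 0 / V _: no change
2. d -> t, g -> k, z -> s / _ #: fires at position(s) 10: depeginams
surface: depeginams

cell POLE=ol, CASE=ri, KEL=ol:
underlying: depeg-i-fe-iz
1. i, u -> 0 / V _: fires at position(s) 9: depegifez
2. d -> t, g -> k, z -> s / _ #: fires at position(s) 9: depegifes
surface: depegifes

cell POLE=ol, CASE=ri, KEL=mi:
underlying: depeg-i-fe-mz
1. i, u -> 0 / V _: no change
2. d -> t, g -> k, z -> s / _ #: fires at position(s) 10: depegifems
surface: depegifems

cell POLE=ol, CASE=fe, KEL=ol:
underlying: depeg-da-fe-iz
1. i, u -> 0 / V _: fires at position(s) 10: depegdafez
2. d -> t, g -> k, z -> s / _ #: fires at position(s) 10: depegdafes
surface: depegdafes


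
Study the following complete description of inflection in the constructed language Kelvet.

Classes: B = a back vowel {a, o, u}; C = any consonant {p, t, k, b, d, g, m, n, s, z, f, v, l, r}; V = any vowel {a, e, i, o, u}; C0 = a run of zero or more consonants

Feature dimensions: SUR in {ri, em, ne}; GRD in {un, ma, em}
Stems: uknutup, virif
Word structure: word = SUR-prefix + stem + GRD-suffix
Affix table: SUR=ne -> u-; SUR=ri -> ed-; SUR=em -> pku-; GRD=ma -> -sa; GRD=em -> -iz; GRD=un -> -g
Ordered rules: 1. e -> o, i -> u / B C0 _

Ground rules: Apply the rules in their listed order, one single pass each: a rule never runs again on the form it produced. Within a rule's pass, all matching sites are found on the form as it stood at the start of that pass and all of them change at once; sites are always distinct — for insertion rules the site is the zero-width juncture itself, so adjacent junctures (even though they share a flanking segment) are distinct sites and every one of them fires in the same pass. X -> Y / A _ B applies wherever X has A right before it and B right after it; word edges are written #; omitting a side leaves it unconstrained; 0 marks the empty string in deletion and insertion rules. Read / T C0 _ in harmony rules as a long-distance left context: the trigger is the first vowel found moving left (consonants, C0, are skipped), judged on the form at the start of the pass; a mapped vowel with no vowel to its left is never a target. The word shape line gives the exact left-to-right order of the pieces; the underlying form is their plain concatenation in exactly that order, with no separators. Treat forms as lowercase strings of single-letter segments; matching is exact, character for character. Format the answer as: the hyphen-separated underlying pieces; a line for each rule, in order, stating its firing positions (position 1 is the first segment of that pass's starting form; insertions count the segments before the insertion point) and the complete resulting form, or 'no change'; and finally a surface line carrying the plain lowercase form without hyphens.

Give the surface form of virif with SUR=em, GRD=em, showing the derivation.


underlying: pku-virif-iz
1. e -> o, i -> u / B C0 _: fires at position(s) 5: pkuvurifiz
surface: pkuvurifiz


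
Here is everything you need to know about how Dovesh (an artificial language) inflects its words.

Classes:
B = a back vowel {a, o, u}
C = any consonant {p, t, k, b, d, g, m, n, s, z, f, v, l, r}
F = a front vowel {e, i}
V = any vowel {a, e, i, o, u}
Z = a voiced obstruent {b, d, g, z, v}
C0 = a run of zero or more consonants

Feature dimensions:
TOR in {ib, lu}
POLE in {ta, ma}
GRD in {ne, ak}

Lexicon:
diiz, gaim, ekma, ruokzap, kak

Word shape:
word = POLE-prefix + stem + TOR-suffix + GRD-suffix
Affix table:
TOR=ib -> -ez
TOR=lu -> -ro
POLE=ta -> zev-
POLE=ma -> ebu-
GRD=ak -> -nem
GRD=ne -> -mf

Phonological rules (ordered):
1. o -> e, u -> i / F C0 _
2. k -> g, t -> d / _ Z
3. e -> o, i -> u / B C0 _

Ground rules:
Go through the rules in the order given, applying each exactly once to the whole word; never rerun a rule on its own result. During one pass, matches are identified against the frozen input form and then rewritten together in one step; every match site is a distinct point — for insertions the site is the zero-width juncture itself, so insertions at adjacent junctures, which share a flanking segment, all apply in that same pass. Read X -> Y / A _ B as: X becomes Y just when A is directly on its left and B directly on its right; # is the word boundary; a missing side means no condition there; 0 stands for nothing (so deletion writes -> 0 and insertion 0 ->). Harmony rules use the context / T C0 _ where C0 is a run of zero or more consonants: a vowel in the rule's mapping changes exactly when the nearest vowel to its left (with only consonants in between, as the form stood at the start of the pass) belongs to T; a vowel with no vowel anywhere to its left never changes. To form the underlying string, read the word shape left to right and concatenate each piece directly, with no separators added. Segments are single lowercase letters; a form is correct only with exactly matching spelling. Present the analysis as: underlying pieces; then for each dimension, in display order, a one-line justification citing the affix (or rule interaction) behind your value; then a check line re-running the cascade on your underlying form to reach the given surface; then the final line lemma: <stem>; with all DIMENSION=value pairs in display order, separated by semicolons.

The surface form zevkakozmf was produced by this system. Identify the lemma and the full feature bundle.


underlying: zev-kak-ez-mf
TOR=ib - signalled by the affix -ez
POLE=ta - signalled by the affix zev-
GRD=ne - signalled by the affix -mf
check: zevkakezmf -> zevkakezmf -> zevkakezmf -> zevkakozmf
lemma: kak; TOR=ib; POLE=ta; GRD=ne


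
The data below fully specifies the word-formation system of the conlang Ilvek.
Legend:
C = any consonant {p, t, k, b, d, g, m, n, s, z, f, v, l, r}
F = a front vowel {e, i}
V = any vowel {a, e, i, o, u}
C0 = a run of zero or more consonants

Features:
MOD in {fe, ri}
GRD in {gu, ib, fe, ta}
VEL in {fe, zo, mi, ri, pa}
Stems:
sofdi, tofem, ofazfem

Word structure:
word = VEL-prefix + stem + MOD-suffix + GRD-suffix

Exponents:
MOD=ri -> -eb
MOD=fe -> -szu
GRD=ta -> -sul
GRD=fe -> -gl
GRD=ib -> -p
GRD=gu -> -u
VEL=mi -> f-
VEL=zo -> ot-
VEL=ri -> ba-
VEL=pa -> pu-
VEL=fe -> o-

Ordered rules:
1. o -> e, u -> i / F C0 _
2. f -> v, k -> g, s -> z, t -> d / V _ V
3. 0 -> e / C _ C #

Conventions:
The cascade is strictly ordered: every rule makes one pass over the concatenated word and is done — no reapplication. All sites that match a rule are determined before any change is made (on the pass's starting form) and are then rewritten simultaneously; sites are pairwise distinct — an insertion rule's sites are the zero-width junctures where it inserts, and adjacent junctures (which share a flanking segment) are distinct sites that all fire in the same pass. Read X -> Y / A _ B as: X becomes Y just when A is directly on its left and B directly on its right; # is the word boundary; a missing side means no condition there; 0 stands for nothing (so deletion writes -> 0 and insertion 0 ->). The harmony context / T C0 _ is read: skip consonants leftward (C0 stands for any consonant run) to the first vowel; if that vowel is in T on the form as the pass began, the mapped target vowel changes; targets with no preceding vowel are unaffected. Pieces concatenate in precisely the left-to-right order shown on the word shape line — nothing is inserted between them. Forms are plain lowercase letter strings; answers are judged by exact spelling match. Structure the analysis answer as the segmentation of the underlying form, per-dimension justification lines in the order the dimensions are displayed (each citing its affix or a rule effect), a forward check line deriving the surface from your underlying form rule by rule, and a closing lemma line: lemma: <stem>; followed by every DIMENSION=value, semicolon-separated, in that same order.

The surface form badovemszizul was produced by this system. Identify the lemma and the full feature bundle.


underlying: ba-tofem-szu-sul
MOD=fe - signalled by the affix -szu
GRD=ta - signalled by the affix -sul
VEL=ri - signalled by the affix ba-
check: batofemszusul -> batofemszisul -> badovemszizul -> badovemszizul
lemma: tofem; MOD=fe; GRD=ta; VEL=ri


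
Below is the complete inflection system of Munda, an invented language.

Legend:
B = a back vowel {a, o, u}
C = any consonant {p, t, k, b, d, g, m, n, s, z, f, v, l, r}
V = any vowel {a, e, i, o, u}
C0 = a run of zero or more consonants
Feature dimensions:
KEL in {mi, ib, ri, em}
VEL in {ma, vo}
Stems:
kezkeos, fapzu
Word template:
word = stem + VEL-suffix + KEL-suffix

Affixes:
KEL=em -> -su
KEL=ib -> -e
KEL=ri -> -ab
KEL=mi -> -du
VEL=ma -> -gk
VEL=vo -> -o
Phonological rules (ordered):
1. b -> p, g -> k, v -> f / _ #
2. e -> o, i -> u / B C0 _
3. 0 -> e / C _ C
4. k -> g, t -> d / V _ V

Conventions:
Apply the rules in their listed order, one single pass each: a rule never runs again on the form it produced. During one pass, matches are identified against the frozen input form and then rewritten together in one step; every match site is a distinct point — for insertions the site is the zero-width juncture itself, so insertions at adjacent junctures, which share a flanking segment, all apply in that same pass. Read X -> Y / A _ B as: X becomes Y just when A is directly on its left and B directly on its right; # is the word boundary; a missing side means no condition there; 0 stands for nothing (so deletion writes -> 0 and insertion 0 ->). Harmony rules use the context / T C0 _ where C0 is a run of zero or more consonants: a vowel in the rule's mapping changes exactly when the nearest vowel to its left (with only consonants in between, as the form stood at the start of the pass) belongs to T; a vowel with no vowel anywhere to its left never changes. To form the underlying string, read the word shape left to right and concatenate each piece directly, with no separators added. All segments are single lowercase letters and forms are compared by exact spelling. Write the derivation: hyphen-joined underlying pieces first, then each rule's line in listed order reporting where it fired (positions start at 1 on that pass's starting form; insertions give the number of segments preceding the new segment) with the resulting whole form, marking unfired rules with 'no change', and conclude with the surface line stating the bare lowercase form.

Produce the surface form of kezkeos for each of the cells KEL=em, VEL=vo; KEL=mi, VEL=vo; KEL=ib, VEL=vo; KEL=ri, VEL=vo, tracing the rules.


cell KEL=em, VEL=vo:
underlying: kezkeos-o-su
1. b -> p, g -> k, v -> f / _ #: no change
2. e -> o, i -> u / B C0 _: no change
3. 0 -> e / C _ C: inserts after position(s) 3: kezekeososu
4. k -> g, t -> d / V _ V: fires at position(s) 5: kezegeososu
surface: kezegeososu

cell KEL=mi, VEL=vo:
underlying: kezkeos-o-du
1. b -> p, g -> k, v -> f / _ #: no change
2. e -> o, i -> u / B C0 _: no change
3. 0 -> e / C _ C: inserts after position(s) 3: kezekeosodu
4. k -> g, t -> d / V _ V: fires at position(s) 5: kezegeosodu
surface: kezegeosodu

cell KEL=ib, VEL=vo:
underlying: kezkeos-o-e
1. b -> p, g -> k, v -> f / _ #: no change
2. e -> o, i -> u / B C0 _: fires at position(s) 9: kezkeosoo
3. 0 -> e / C _ C: inserts after position(s) 3: kezekeosoo
4. k -> g, t -> d / V _ V: fires at position(s) 5: kezegeosoo
surface: kezegeosoo

cell KEL=ri, VEL=vo:
underlying: kezkeos-o-ab
1. b -> p, g -> k, v -> f / _ #: fires at position(s) 10: kezkeosoap
2. e -> o, i -> u / B C0 _: no change
3. 0 -> e / C _ C: inserts after position(s) 3: kezekeosoap
4. k -> g, t -> d / V _ V: fires at position(s) 5: kezegeosoap
surface: kezegeosoap


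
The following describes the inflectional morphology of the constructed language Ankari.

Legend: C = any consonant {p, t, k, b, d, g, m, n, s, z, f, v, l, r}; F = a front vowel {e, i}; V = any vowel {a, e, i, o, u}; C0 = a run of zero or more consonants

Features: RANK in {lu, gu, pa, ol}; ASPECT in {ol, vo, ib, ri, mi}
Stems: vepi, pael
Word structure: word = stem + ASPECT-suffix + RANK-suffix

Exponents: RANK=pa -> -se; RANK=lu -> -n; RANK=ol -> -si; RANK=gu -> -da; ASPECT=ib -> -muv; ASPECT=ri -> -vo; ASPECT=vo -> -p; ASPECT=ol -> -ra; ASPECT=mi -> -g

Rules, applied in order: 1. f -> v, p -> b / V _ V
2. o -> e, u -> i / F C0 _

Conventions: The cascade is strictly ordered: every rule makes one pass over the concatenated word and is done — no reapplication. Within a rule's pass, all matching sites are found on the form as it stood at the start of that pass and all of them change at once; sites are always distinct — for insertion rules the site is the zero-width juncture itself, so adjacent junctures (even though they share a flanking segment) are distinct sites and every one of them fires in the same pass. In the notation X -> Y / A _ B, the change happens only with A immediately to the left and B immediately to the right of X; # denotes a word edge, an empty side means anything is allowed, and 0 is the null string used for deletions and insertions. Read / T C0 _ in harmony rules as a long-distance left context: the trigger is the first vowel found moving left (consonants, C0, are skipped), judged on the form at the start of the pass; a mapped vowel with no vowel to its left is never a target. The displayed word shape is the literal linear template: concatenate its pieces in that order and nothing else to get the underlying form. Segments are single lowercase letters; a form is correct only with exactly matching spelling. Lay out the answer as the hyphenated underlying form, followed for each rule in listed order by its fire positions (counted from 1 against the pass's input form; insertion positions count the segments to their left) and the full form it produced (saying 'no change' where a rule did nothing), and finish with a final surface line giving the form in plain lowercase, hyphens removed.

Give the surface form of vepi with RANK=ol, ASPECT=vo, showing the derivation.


underlying: vepi-p-si
1. f -> v, p -> b / V _ V: fires at position(s) 3: vebipsi
2. o -> e, u -> i / F C0 _: no change
surface: vebipsi


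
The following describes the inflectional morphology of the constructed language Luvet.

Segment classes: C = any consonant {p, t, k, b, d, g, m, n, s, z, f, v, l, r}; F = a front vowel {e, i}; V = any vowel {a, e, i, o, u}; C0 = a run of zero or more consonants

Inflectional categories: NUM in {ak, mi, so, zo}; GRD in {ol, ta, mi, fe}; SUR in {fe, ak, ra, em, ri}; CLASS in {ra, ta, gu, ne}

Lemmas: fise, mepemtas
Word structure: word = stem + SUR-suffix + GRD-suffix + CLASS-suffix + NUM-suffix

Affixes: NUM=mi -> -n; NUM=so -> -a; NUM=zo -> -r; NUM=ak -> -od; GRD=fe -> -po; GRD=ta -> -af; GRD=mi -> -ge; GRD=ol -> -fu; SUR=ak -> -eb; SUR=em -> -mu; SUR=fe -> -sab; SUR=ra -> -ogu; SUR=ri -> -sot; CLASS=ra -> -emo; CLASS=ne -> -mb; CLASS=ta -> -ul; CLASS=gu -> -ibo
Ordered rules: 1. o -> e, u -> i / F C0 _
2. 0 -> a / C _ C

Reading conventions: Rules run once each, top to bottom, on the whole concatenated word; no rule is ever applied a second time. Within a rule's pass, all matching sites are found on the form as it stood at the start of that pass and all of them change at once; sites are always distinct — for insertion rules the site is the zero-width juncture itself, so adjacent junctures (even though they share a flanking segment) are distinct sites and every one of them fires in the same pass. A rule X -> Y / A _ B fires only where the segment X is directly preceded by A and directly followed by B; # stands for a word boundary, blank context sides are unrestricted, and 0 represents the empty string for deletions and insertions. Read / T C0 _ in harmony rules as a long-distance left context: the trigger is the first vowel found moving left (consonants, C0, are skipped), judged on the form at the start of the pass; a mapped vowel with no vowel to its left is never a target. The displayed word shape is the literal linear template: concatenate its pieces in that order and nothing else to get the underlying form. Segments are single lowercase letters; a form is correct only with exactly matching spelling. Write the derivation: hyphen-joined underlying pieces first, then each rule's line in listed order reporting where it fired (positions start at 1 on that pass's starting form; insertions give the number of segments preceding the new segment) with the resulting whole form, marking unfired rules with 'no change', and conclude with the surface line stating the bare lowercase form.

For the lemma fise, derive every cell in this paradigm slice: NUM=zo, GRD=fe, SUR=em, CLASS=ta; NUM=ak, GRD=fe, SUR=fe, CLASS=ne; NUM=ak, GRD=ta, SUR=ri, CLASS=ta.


cell NUM=zo, GRD=fe, SUR=em, CLASS=ta:
underlying: fise-mu-po-ul-r
1. o -> e, u -> i / F C0 _: fires at position(s) 6: fisemipoulr
2. 0 -> a / C _ C: inserts after position(s) 10: fisemipoular
surface: fisemipoular

cell NUM=ak, GRD=fe, SUR=fe, CLASS=ne:
underlying: fise-sab-po-mb-od
1. o -> e, u -> i / F C0 _: no change
2. 0 -> a / C _ C: inserts after position(s) 7, 10: fisesabapomabod
surface: fisesabapomabod

cell NUM=ak, GRD=ta, SUR=ri, CLASS=ta:
underlying: fise-sot-af-ul-od
1. o -> e, u -> i / F C0 _: fires at position(s) 6: fisesetafulod
2. 0 -> a / C _ C: no change
surface: fisesetafulod


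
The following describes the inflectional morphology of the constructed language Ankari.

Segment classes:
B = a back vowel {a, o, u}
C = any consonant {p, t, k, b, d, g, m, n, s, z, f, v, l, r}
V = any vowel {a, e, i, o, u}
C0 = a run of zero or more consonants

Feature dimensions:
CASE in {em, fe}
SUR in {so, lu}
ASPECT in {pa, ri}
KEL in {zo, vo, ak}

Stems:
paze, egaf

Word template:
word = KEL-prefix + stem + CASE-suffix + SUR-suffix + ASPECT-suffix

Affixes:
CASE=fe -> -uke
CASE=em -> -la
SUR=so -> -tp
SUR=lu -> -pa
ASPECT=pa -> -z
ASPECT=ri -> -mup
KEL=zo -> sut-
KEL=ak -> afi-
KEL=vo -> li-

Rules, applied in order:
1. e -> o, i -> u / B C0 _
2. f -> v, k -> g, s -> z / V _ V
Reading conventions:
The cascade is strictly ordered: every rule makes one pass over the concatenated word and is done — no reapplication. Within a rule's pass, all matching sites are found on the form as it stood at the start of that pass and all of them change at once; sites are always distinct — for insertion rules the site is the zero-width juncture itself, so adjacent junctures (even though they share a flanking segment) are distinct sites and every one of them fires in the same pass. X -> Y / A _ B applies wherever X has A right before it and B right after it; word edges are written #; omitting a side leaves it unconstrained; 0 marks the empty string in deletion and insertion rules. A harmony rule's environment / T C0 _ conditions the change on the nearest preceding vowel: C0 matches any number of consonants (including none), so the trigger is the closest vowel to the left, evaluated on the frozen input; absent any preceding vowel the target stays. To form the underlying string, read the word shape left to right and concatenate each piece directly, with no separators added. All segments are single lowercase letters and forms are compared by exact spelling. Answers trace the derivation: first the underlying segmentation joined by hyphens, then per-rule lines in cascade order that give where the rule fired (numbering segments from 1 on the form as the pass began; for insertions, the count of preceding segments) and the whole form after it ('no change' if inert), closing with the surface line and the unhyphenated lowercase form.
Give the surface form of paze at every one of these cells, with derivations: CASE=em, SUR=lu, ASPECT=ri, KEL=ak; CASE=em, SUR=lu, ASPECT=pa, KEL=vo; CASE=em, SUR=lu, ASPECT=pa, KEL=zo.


cell CASE=em, SUR=lu, ASPECT=ri, KEL=ak:
underlying: afi-paze-la-pa-mup
1. e -> o, i -> u / B C0 _: fires at position(s) 3, 7: afupazolapamup
2. f -> v, k -> g, s -> z / V _ V: fires at position(s) 2: avupazolapamup
surface: avupazolapamup

cell CASE=em, SUR=lu, ASPECT=pa, KEL=vo:
underlying: li-paze-la-pa-z
1. e -> o, i -> u / B C0 _: fires at position(s) 6: lipazolapaz
2. f -> v, k -> g, s -> z / V _ V: no change
surface: lipazolapaz

cell CASE=em, SUR=lu, ASPECT=pa, KEL=zo:
underlying: sut-paze-la-pa-z
1. e -> o, i -> u / B C0 _: fires at position(s) 7: sutpazolapaz
2. f -> v, k -> g, s -> z / V _ V: no change
surface: sutpazolapaz


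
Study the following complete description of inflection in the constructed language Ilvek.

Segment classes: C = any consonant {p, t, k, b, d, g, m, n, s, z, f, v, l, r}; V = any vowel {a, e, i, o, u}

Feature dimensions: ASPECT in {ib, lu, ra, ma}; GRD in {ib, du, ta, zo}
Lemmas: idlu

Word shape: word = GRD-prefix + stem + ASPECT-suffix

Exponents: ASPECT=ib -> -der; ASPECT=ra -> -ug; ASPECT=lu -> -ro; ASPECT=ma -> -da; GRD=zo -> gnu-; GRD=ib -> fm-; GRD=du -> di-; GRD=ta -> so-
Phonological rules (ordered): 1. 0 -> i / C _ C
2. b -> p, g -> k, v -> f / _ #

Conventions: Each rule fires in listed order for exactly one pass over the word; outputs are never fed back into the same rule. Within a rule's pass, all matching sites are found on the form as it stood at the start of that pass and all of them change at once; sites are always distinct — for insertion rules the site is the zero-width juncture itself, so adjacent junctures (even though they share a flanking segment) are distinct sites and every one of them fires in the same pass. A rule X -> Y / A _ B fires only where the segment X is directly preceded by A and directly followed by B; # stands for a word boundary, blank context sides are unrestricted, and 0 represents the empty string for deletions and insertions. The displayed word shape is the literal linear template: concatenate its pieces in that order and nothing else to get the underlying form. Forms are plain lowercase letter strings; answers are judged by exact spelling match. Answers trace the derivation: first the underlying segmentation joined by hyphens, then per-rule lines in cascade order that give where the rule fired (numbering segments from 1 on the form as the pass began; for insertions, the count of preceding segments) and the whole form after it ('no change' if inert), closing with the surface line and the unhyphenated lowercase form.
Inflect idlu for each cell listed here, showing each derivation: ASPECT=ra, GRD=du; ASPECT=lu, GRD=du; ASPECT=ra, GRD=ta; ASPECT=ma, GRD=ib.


cell ASPECT=ra, GRD=du:
underlying: di-idlu-ug
1. 0 -> i / C _ C: inserts after position(s) 4: diidiluug
2. b -> p, g -> k, v -> f / _ #: fires at position(s) 9: diidiluuk
surface: diidiluuk

cell ASPECT=lu, GRD=du:
underlying: di-idlu-ro
1. 0 -> i / C _ C: inserts after position(s) 4: diidiluro
2. b -> p, g -> k, v -> f / _ #: no change
surface: diidiluro

cell ASPECT=ra, GRD=ta:
underlying: so-idlu-ug
1. 0 -> i / C _ C: inserts after position(s) 4: soidiluug
2. b -> p, g -> k, v -> f / _ #: fires at position(s) 9: soidiluuk
surface: soidiluuk

cell ASPECT=ma, GRD=ib:
underlying: fm-idlu-da
1. 0 -> i / C _ C: inserts after position(s) 1, 4: fimidiluda
2. b -> p, g -> k, v -> f / _ #: no change
surface: fimidiluda


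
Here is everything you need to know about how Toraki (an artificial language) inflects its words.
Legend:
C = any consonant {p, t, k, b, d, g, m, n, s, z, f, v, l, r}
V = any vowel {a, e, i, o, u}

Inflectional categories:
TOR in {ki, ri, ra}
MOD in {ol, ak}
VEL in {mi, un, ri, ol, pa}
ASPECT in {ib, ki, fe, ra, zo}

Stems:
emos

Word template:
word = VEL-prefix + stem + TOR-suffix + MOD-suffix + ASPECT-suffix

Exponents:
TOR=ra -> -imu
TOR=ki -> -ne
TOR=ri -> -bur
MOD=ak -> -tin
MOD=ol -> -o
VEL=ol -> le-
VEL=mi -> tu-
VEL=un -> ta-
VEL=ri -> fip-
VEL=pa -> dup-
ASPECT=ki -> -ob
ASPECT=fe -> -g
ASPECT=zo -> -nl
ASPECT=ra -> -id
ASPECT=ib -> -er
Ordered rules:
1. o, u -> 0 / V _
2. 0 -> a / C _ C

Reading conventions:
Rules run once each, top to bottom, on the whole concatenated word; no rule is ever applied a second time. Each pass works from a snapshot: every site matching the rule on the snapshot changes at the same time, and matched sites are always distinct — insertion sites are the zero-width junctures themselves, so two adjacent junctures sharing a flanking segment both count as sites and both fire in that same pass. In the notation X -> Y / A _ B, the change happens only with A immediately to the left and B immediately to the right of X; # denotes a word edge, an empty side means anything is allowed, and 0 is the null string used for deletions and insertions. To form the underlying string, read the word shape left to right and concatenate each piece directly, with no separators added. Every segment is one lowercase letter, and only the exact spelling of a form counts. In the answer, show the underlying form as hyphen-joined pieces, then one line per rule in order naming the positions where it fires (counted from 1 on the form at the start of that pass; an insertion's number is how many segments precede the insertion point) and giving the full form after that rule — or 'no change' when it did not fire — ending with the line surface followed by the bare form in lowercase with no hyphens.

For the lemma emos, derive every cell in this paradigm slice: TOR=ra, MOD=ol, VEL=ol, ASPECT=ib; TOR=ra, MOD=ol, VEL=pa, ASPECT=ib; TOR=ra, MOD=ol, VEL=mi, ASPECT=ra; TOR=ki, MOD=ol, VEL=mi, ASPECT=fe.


cell TOR=ra, MOD=ol, VEL=ol, ASPECT=ib:
underlying: le-emos-imu-o-er
1. o, u -> 0 / V _: fires at position(s) 10: leemosimuer
2. 0 -> a / C _ C: no change
surface: leemosimuer

cell TOR=ra, MOD=ol, VEL=pa, ASPECT=ib:
underlying: dup-emos-imu-o-er
1. o, u -> 0 / V _: fires at position(s) 11: dupemosimuer
2. 0 -> a / C _ C: no change
surface: dupemosimuer

cell TOR=ra, MOD=ol, VEL=mi, ASPECT=ra:
underlying: tu-emos-imu-o-id
1. o, u -> 0 / V _: fires at position(s) 10: tuemosimuid
2. 0 -> a / C _ C: no change
surface: tuemosimuid

cell TOR=ki, MOD=ol, VEL=mi, ASPECT=fe:
underlying: tu-emos-ne-o-g
1. o, u -> 0 / V _: fires at position(s) 9: tuemosneg
2. 0 -> a / C _ C: inserts after position(s) 6: tuemosaneg
surface: tuemosaneg


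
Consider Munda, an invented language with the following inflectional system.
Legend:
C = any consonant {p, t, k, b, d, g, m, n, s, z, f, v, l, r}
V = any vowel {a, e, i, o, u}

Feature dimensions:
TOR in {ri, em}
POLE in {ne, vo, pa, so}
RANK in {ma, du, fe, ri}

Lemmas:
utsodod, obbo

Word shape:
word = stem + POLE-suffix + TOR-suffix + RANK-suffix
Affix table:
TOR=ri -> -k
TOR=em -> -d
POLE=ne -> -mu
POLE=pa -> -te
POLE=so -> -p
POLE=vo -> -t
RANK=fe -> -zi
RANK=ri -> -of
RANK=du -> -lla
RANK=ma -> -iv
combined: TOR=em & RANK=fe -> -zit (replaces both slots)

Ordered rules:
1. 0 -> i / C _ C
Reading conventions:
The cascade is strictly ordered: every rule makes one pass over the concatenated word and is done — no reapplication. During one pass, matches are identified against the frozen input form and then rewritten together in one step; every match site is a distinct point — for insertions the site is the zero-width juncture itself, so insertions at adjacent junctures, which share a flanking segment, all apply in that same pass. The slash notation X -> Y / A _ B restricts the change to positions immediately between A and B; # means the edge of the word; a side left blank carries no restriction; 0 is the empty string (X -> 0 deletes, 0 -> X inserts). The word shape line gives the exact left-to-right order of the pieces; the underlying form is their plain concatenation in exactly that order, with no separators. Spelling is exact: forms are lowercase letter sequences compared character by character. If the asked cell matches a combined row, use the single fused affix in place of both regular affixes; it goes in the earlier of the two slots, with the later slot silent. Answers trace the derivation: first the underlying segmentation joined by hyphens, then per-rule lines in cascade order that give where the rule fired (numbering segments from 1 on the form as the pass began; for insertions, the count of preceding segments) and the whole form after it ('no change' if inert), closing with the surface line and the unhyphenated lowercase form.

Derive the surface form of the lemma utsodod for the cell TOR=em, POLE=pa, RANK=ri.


underlying: utsodod-te-d-of
1. 0 -> i / C _ C: inserts after position(s) 2, 7: utisododitedof
surface: utisododitedof
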